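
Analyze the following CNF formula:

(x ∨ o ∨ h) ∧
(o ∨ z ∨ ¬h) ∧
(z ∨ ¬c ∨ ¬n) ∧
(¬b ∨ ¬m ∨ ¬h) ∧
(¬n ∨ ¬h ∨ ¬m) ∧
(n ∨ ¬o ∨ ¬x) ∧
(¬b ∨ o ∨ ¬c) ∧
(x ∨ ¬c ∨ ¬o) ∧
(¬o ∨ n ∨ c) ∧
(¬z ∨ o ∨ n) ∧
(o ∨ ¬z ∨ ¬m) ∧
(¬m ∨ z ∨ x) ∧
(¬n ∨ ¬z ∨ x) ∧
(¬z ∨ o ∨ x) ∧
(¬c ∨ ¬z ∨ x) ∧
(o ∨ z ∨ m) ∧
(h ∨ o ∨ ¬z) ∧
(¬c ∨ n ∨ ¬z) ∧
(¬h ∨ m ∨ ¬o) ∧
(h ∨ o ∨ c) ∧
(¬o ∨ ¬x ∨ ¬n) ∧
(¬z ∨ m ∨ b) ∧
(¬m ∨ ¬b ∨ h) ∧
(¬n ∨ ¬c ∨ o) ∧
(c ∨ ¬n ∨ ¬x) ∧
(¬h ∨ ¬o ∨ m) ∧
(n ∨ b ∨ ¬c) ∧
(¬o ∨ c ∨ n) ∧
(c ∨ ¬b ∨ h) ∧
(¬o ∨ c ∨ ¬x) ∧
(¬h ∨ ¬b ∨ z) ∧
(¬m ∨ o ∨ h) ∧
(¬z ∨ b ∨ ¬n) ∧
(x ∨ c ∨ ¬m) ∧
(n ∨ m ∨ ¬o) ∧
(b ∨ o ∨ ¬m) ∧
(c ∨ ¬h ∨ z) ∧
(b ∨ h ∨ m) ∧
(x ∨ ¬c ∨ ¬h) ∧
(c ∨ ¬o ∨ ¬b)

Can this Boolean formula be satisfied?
No

No, the formula is not satisfiable.

No assignment of truth values to the variables can make all 40 clauses true simultaneously.

The formula is UNSAT (unsatisfiable).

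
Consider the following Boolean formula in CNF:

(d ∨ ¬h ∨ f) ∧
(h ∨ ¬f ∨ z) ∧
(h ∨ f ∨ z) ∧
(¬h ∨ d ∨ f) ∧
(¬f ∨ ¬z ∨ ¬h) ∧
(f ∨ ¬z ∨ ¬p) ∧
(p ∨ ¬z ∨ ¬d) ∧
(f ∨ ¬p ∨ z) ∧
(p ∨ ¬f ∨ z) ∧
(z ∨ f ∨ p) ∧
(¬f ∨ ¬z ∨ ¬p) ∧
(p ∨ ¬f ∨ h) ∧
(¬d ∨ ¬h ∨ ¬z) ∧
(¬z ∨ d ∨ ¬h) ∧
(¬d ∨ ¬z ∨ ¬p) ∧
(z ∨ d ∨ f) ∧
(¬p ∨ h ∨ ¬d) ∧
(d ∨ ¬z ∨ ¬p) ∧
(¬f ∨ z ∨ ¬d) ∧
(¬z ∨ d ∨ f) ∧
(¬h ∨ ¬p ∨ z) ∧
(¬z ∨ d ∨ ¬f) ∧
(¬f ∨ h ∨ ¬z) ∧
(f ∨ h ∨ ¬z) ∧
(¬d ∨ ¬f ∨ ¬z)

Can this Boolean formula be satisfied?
No

No, the formula is not satisfiable.

No assignment of truth values to the variables can make all 25 clauses true simultaneously.

The formula is UNSAT (unsatisfiable).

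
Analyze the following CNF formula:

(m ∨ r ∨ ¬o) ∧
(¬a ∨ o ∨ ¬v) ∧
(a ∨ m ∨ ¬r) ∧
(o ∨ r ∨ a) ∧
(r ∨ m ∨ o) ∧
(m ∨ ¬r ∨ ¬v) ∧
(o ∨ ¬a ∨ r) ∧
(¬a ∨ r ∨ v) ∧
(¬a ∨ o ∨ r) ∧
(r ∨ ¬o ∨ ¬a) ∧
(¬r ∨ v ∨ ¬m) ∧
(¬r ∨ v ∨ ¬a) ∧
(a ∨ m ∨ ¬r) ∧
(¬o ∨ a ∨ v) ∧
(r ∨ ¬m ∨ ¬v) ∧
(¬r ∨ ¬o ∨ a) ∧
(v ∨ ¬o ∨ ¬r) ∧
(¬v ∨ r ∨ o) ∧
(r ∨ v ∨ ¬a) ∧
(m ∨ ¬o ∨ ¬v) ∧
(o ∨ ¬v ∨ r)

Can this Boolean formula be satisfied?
Yes

Yes, the formula is satisfiable.

One satisfying assignment is: v=True, r=True, m=True, o=False, a=False

Verification: With this assignment, all 21 clauses evaluate to true.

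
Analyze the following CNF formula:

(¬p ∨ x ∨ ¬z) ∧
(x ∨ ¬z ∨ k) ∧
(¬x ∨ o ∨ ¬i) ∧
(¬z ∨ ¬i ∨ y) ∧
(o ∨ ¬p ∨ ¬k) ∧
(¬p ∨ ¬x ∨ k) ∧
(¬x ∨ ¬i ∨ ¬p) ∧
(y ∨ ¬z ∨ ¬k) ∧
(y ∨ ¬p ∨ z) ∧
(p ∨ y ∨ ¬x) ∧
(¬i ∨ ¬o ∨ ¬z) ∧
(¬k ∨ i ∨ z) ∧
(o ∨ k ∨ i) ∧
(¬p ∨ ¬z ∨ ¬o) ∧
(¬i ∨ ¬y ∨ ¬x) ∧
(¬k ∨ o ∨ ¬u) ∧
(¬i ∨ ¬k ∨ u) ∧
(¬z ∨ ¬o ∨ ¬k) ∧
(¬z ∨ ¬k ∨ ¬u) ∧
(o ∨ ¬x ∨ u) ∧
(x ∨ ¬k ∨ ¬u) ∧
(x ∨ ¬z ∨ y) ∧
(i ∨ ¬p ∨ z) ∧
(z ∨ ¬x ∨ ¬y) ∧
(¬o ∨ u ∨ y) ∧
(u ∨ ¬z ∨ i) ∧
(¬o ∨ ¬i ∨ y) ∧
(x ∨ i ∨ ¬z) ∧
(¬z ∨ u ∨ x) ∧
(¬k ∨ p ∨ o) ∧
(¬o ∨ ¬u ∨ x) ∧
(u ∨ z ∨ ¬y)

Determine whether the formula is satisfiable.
Yes

Yes, the formula is satisfiable.

One satisfying assignment is: y=True, x=True, i=False, k=False, o=True, p=False, u=True, z=True

Verification: With this assignment, all 32 clauses evaluate to true.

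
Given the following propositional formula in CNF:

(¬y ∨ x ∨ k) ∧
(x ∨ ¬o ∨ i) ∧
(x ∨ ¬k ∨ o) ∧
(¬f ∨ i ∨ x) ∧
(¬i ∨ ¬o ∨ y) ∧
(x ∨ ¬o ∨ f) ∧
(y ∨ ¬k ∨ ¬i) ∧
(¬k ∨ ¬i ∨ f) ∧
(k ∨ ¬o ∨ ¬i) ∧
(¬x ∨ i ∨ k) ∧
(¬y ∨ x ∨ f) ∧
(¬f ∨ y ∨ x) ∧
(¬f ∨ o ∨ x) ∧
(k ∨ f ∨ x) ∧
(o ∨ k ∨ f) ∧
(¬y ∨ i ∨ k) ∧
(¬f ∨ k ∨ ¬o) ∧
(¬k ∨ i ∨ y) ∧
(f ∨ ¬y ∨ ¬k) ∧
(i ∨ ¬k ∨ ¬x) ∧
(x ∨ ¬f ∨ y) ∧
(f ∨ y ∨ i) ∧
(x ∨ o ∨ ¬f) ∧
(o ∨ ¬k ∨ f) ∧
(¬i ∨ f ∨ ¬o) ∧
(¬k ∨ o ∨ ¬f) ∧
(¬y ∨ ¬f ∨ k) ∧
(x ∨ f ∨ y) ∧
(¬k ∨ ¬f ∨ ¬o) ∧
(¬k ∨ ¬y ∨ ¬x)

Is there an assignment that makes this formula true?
Yes

Yes, the formula is satisfiable.

One satisfying assignment is: k=False, i=True, y=False, x=True, f=True, o=False

Verification: With this assignment, all 30 clauses evaluate to true.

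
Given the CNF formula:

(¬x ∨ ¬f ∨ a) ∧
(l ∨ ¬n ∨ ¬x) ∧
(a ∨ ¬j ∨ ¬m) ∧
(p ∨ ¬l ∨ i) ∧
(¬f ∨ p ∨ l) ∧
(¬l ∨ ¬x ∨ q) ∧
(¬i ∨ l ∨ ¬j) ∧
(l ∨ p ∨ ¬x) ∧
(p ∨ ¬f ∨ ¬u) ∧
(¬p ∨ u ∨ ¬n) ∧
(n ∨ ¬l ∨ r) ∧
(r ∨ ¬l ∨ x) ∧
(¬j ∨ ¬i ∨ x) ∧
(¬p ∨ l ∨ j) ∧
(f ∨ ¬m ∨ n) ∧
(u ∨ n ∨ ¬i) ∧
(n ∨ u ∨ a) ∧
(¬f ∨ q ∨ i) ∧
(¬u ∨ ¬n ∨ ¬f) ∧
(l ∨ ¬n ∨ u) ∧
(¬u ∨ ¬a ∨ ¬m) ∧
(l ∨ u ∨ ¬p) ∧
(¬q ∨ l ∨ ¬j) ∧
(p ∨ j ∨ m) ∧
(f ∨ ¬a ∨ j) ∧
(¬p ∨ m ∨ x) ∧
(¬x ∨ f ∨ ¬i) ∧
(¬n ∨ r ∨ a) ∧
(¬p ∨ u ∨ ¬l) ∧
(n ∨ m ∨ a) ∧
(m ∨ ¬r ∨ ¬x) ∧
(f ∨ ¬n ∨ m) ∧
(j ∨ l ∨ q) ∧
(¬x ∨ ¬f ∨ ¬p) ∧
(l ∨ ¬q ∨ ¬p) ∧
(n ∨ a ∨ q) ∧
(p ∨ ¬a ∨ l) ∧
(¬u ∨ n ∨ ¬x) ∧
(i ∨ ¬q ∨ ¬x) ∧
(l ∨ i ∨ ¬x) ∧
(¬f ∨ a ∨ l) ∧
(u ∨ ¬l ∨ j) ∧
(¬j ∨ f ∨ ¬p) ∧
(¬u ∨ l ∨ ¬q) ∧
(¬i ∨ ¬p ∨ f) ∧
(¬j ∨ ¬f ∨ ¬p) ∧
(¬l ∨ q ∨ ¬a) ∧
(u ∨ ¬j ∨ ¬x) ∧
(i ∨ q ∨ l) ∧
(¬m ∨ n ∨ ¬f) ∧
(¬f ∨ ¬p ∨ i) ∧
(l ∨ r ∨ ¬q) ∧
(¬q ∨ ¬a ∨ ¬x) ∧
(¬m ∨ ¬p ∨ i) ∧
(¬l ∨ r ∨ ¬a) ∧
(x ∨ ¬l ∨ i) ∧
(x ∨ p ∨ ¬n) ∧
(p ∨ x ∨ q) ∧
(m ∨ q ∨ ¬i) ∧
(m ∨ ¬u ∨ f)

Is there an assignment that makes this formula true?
No

No, the formula is not satisfiable.

No assignment of truth values to the variables can make all 60 clauses true simultaneously.

The formula is UNSAT (unsatisfiable).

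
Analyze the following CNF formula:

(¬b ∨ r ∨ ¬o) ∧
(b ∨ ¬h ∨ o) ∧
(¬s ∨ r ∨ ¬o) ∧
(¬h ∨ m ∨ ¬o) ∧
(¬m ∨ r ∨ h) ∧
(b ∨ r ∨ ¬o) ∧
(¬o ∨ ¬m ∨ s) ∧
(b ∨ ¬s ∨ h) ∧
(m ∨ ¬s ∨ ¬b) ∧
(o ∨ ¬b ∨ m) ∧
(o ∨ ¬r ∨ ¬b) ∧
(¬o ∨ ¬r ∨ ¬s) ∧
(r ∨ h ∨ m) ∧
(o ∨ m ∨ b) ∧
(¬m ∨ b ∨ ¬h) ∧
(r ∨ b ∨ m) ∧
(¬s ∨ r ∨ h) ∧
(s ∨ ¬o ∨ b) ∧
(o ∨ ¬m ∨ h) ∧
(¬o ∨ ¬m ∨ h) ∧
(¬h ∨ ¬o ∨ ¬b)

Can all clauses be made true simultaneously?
Yes

Yes, the formula is satisfiable.

One satisfying assignment is: b=True, h=False, o=True, m=False, r=True, s=False

Verification: With this assignment, all 21 clauses evaluate to true.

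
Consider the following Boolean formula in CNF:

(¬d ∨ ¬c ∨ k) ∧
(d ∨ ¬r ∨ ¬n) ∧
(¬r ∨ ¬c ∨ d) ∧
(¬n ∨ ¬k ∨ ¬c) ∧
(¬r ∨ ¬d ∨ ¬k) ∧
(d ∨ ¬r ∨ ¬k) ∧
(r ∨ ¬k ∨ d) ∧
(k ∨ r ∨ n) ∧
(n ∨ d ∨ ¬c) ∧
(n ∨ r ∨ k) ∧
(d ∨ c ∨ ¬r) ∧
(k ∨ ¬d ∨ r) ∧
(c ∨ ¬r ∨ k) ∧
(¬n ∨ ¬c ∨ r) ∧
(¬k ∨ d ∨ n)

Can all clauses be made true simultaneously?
Yes

Yes, the formula is satisfiable.

One satisfying assignment is: c=False, k=False, r=False, n=True, d=False

Verification: With this assignment, all 15 clauses evaluate to true.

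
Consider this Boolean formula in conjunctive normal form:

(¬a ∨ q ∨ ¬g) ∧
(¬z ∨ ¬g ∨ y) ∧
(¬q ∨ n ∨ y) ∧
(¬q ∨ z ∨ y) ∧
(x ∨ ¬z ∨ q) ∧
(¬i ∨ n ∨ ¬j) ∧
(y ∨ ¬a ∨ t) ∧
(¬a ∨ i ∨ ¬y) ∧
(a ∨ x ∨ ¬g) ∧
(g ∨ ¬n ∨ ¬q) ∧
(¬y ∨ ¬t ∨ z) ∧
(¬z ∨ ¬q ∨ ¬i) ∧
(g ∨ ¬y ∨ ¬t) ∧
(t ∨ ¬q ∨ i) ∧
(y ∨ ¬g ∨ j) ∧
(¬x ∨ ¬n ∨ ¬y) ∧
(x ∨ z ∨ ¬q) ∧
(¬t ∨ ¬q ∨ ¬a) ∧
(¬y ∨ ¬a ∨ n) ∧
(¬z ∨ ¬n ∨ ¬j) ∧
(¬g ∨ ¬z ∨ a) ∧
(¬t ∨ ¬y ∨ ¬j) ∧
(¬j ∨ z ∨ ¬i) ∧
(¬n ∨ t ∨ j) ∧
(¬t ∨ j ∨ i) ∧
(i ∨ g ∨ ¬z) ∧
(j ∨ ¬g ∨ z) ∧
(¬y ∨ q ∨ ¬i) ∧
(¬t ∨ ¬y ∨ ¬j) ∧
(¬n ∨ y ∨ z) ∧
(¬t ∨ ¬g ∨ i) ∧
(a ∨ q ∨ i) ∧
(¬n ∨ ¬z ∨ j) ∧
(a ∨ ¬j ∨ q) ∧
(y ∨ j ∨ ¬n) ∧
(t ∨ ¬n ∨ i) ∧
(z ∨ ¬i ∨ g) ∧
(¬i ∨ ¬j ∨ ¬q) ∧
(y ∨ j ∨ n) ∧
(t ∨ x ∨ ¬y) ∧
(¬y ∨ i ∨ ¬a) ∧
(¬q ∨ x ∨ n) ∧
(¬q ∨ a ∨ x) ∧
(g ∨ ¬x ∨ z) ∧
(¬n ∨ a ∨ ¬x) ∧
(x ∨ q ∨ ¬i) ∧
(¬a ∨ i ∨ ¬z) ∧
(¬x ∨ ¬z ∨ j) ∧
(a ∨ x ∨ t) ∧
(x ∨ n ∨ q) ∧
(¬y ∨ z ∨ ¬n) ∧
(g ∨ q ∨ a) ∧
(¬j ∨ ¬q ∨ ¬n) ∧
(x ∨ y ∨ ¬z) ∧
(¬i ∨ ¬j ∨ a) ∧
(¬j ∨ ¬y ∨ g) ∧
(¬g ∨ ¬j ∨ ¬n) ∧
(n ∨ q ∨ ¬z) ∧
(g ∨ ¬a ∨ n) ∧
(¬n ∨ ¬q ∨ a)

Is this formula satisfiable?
No

No, the formula is not satisfiable.

No assignment of truth values to the variables can make all 60 clauses true simultaneously.

The formula is UNSAT (unsatisfiable).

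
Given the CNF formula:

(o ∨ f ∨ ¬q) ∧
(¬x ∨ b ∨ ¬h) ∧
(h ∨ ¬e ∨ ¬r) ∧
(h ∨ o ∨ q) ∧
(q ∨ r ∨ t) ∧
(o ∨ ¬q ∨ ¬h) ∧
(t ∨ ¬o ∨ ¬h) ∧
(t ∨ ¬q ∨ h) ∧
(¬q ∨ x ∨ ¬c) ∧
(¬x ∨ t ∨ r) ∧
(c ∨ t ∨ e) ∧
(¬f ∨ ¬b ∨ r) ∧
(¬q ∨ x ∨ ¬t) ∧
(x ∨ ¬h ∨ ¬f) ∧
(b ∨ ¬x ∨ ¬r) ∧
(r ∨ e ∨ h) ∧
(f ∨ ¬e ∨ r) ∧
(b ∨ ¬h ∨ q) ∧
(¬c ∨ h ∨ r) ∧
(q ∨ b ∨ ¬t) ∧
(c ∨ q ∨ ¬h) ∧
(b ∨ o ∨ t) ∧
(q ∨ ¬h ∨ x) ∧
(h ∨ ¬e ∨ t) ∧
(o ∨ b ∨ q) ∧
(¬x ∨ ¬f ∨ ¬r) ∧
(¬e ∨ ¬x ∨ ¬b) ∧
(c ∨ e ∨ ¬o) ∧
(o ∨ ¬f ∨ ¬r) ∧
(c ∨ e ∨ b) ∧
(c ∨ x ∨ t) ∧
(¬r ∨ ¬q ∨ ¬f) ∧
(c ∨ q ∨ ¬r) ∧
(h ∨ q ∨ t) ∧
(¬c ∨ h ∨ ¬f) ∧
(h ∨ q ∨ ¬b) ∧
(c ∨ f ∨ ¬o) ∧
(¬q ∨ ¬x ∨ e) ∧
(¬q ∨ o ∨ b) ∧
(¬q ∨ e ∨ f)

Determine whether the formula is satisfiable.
Yes

Yes, the formula is satisfiable.

One satisfying assignment is: c=False, o=True, t=True, r=False, x=True, b=False, f=True, q=True, h=False, e=True

Verification: With this assignment, all 40 clauses evaluate to true.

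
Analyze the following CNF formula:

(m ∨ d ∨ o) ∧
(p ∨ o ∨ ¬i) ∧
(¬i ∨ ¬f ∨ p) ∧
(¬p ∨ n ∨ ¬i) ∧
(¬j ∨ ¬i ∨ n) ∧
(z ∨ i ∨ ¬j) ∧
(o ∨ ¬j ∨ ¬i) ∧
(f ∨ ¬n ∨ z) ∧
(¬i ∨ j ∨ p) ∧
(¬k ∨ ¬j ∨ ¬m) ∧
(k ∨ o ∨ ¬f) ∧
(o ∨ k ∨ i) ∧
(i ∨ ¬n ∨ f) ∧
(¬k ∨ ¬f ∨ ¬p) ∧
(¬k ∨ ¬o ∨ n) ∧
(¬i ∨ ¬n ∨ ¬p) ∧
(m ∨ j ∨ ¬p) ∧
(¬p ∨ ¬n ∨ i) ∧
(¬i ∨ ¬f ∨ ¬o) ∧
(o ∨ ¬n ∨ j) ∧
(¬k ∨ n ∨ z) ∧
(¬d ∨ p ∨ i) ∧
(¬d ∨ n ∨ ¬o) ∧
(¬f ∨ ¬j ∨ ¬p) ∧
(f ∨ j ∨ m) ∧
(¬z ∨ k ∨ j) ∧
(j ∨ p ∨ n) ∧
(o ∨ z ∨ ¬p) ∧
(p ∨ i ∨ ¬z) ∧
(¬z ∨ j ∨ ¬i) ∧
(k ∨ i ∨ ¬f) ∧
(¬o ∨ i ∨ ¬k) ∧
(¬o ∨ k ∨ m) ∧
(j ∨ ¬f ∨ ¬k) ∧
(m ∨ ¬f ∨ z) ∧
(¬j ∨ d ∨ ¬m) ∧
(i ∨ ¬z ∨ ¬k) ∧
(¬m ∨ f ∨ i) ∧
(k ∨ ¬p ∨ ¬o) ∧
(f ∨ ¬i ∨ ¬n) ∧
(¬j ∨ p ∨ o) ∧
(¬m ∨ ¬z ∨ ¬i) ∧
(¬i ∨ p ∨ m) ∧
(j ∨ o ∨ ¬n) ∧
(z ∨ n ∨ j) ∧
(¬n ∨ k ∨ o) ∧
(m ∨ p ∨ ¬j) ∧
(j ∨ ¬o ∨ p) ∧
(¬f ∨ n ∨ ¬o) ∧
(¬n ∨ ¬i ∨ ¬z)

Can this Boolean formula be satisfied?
No

No, the formula is not satisfiable.

No assignment of truth values to the variables can make all 50 clauses true simultaneously.

The formula is UNSAT (unsatisfiable).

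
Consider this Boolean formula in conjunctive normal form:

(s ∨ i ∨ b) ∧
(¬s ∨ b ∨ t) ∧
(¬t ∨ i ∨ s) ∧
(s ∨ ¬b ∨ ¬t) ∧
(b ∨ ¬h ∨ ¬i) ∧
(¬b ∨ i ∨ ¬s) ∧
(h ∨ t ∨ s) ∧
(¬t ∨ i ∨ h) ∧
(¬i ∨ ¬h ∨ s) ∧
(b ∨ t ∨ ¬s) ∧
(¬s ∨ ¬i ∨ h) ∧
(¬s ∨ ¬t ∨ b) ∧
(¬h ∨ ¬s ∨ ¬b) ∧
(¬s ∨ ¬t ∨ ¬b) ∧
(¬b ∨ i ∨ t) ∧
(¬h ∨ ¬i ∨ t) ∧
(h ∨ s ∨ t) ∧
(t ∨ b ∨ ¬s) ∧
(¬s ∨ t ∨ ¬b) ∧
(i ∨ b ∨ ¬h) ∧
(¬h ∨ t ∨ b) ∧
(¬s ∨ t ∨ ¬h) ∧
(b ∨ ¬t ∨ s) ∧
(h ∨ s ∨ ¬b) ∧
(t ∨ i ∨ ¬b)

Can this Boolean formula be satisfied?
No

No, the formula is not satisfiable.

No assignment of truth values to the variables can make all 25 clauses true simultaneously.

The formula is UNSAT (unsatisfiable).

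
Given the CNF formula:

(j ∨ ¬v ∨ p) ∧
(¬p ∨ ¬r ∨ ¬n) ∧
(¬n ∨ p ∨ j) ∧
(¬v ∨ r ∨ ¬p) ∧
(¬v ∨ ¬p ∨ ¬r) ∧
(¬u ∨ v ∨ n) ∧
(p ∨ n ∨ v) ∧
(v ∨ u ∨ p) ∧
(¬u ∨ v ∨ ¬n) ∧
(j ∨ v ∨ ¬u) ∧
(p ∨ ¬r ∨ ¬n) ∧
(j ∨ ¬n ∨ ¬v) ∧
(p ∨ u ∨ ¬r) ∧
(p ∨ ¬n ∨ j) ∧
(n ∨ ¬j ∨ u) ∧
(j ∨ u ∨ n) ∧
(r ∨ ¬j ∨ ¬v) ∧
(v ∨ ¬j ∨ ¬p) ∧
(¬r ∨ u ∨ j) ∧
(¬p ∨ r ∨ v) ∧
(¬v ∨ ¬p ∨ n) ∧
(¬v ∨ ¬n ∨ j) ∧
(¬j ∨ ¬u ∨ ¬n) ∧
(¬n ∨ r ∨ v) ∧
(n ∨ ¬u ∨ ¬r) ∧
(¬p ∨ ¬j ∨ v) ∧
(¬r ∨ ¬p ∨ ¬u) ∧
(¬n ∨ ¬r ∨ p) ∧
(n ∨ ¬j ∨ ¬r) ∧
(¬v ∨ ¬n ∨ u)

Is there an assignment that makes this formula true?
No

No, the formula is not satisfiable.

No assignment of truth values to the variables can make all 30 clauses true simultaneously.

The formula is UNSAT (unsatisfiable).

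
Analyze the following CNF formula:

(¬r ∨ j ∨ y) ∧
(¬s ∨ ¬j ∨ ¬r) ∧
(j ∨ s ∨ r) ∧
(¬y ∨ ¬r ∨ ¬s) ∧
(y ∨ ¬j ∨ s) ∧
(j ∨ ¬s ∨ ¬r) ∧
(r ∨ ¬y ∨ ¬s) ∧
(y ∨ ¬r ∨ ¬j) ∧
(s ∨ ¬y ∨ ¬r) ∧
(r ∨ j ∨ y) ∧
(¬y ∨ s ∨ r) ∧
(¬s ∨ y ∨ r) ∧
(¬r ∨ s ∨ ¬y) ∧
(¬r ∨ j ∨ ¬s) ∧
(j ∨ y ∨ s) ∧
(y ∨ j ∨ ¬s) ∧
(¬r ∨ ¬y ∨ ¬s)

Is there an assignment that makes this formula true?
No

No, the formula is not satisfiable.

No assignment of truth values to the variables can make all 17 clauses true simultaneously.

The formula is UNSAT (unsatisfiable).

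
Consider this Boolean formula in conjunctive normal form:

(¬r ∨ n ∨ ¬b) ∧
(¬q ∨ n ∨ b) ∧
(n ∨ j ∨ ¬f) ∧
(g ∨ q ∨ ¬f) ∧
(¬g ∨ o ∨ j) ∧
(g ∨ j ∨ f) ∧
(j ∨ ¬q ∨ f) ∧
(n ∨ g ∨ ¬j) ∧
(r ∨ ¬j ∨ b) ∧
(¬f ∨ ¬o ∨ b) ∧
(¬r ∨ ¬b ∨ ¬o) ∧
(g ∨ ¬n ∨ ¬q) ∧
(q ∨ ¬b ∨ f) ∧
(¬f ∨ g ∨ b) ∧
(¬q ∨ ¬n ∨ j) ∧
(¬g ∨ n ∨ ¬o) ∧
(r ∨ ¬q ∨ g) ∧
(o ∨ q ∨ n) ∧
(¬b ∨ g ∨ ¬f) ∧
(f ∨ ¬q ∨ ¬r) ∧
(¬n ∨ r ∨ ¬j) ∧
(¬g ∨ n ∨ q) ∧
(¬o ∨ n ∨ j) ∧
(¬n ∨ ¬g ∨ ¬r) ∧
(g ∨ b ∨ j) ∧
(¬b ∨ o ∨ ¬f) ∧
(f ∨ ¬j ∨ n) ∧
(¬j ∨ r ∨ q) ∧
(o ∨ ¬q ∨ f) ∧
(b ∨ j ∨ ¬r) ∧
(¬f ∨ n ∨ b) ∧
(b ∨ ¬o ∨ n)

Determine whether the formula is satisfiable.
Yes

Yes, the formula is satisfiable.

One satisfying assignment is: n=True, g=False, j=True, b=False, r=True, o=False, f=False, q=False

Verification: With this assignment, all 32 clauses evaluate to true.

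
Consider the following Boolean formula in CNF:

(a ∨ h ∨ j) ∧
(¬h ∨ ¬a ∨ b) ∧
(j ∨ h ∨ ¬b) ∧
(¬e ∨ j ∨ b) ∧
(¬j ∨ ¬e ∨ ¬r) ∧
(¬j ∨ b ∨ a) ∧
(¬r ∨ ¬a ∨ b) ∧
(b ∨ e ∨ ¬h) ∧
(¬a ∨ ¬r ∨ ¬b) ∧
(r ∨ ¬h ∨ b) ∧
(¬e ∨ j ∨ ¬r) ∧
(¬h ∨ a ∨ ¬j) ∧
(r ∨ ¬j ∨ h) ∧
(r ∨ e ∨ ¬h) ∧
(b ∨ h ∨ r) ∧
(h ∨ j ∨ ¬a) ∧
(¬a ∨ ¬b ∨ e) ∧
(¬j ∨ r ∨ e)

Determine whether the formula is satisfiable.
Yes

Yes, the formula is satisfiable.

One satisfying assignment is: e=False, h=True, a=False, b=True, j=False, r=True

Verification: With this assignment, all 18 clauses evaluate to true.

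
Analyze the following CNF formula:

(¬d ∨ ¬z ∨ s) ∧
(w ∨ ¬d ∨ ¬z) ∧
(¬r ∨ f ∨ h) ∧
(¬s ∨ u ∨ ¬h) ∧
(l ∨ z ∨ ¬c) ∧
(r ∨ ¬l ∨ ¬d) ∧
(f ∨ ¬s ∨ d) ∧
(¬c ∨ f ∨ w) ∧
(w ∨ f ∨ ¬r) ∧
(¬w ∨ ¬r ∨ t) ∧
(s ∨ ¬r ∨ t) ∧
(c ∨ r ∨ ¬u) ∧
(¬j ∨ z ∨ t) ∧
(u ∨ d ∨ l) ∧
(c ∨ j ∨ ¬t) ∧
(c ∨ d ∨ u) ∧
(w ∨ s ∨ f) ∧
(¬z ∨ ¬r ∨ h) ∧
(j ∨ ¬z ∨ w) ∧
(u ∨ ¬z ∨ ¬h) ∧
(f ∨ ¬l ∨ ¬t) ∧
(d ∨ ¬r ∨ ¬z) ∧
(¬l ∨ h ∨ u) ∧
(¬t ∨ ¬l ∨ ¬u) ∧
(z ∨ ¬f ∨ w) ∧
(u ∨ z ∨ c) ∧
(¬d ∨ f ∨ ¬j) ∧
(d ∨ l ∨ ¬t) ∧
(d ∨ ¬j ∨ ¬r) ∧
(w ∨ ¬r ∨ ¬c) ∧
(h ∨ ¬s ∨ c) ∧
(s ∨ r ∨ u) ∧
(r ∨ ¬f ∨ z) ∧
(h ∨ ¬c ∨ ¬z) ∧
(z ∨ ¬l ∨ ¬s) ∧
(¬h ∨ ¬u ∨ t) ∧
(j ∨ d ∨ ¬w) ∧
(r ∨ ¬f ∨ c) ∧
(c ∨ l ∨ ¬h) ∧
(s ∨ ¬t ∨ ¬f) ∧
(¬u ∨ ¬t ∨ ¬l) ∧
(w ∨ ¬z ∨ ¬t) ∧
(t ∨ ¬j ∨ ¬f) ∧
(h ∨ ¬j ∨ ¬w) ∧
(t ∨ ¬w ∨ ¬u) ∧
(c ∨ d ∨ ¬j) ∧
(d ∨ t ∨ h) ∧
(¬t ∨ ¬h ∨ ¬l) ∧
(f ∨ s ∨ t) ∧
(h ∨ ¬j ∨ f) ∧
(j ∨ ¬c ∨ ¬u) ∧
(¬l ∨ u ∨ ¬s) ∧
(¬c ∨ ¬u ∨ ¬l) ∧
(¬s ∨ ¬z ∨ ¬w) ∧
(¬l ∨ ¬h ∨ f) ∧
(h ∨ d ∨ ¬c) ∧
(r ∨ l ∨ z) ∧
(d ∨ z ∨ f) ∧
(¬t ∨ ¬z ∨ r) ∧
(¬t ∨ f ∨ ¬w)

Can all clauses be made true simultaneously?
No

No, the formula is not satisfiable.

No assignment of truth values to the variables can make all 60 clauses true simultaneously.

The formula is UNSAT (unsatisfiable).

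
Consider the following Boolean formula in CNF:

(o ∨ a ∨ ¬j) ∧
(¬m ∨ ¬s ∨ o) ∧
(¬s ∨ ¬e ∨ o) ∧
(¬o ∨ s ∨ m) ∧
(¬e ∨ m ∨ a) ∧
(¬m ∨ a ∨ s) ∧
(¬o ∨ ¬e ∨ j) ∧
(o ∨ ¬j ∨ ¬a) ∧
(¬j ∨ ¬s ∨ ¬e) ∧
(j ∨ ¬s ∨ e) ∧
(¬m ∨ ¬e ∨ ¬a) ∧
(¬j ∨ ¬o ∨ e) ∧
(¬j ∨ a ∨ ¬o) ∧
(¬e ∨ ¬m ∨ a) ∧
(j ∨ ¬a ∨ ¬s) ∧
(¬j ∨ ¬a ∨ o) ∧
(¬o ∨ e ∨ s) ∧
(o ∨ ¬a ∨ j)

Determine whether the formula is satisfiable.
Yes

Yes, the formula is satisfiable.

One satisfying assignment is: m=False, s=False, a=False, j=False, e=False, o=False

Verification: With this assignment, all 18 clauses evaluate to true.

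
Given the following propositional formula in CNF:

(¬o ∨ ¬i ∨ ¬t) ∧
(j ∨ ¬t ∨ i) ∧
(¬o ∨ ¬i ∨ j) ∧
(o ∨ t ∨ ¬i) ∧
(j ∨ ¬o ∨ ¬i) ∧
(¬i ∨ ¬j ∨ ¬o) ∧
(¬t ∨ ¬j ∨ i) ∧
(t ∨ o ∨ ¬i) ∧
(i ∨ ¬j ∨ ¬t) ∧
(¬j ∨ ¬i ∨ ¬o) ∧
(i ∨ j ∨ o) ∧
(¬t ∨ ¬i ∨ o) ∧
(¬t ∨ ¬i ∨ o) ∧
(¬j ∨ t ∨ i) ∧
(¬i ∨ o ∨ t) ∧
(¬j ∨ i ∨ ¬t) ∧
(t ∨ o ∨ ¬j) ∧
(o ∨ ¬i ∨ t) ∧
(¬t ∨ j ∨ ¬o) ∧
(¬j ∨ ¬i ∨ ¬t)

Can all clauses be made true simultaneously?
Yes

Yes, the formula is satisfiable.

One satisfying assignment is: o=True, i=False, t=False, j=False

Verification: With this assignment, all 20 clauses evaluate to true.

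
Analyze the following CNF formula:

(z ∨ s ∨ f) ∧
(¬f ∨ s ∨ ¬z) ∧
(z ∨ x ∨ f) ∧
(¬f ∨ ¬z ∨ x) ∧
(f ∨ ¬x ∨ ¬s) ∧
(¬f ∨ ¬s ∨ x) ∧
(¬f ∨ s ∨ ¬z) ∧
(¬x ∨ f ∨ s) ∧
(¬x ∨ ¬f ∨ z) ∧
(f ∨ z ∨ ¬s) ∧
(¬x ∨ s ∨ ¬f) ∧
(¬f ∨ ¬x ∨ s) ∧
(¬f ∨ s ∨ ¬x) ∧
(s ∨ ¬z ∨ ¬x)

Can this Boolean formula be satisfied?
Yes

Yes, the formula is satisfiable.

One satisfying assignment is: f=False, x=False, z=True, s=False

Verification: With this assignment, all 14 clauses evaluate to true.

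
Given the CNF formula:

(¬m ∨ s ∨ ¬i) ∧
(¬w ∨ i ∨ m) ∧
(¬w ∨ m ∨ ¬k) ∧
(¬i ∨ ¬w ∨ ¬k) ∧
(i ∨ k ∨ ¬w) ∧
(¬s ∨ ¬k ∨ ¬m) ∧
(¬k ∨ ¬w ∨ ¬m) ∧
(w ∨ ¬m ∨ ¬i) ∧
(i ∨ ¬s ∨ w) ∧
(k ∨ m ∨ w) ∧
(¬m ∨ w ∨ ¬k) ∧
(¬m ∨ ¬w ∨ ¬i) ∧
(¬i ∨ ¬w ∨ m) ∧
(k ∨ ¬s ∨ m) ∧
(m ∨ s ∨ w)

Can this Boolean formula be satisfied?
Yes

Yes, the formula is satisfiable.

One satisfying assignment is: k=False, m=True, s=False, i=False, w=False

Verification: With this assignment, all 15 clauses evaluate to true.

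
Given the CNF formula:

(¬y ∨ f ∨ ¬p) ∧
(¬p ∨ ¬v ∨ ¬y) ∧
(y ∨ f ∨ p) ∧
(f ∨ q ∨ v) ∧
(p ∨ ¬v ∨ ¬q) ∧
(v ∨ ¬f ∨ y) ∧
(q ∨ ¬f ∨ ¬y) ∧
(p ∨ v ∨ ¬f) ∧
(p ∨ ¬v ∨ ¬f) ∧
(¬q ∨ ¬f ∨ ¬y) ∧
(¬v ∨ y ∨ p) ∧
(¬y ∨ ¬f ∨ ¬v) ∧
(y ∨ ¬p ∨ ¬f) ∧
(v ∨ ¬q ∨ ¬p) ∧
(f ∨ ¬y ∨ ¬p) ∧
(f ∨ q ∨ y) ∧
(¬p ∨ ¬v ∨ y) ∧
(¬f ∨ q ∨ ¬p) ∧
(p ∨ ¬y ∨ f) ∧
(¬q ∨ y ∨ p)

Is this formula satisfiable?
No

No, the formula is not satisfiable.

No assignment of truth values to the variables can make all 20 clauses true simultaneously.

The formula is UNSAT (unsatisfiable).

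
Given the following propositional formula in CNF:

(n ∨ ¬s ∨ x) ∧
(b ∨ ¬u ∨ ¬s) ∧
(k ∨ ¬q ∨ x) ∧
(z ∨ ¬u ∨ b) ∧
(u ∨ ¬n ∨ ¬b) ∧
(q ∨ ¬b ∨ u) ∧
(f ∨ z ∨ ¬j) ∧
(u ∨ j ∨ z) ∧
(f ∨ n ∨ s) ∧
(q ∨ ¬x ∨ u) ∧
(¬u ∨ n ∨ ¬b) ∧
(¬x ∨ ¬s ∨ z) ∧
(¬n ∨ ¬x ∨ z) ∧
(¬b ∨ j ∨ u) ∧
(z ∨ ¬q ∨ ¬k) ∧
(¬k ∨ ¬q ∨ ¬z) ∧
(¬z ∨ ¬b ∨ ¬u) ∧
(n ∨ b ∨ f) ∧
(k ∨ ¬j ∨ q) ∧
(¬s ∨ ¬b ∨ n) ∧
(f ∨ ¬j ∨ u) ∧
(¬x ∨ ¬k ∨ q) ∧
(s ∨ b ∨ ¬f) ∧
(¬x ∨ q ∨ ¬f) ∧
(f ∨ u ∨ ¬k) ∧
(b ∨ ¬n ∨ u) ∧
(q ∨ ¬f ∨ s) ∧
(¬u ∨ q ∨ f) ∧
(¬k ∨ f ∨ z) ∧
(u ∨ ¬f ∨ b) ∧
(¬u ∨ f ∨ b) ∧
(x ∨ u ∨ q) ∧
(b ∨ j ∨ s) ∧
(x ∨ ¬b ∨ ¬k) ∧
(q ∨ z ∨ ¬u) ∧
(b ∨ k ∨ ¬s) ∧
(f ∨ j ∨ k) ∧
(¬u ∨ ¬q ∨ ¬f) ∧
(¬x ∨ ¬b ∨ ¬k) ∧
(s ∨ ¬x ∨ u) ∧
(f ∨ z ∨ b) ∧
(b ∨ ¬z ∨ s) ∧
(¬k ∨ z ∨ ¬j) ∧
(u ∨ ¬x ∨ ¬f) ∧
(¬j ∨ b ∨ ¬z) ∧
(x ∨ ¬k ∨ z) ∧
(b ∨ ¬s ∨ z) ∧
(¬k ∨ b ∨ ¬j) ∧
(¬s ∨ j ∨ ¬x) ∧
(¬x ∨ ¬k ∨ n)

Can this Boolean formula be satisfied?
No

No, the formula is not satisfiable.

No assignment of truth values to the variables can make all 50 clauses true simultaneously.

The formula is UNSAT (unsatisfiable).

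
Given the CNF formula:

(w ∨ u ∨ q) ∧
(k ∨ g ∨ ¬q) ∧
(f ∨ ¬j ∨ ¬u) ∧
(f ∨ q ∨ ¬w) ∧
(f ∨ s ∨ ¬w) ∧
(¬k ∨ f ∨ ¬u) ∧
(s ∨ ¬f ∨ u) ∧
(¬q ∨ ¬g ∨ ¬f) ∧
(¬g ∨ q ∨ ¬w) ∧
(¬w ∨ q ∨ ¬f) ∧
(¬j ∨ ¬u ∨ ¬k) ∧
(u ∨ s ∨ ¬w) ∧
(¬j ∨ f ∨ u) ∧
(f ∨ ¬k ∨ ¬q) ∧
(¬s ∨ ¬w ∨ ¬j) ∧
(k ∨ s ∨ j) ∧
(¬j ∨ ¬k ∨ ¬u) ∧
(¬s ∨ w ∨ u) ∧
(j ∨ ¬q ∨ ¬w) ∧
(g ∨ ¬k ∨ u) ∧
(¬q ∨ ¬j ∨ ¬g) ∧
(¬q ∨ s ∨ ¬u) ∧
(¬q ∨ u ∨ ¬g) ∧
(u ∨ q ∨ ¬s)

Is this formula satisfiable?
Yes

Yes, the formula is satisfiable.

One satisfying assignment is: k=False, w=False, q=True, u=True, j=False, f=False, s=True, g=True

Verification: With this assignment, all 24 clauses evaluate to true.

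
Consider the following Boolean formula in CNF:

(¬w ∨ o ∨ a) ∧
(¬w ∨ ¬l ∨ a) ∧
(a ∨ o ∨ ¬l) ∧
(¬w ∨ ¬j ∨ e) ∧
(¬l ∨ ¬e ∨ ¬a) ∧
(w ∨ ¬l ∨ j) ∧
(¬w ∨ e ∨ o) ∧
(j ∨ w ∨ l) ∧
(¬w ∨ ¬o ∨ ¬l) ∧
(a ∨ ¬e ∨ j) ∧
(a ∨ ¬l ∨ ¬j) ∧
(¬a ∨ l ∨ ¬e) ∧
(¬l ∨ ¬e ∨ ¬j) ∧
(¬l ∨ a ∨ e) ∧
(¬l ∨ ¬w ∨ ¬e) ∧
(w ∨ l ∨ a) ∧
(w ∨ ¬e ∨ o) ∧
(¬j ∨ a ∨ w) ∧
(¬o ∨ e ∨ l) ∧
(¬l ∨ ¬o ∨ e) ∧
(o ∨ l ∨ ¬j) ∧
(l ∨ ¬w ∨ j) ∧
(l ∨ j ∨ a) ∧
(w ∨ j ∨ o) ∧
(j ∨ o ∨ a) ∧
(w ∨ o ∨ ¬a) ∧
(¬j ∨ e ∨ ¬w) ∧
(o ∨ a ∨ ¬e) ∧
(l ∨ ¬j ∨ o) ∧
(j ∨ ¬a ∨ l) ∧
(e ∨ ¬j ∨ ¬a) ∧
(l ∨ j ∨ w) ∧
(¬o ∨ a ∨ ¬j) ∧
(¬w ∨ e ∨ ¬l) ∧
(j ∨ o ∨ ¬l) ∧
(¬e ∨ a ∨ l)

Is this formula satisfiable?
No

No, the formula is not satisfiable.

No assignment of truth values to the variables can make all 36 clauses true simultaneously.

The formula is UNSAT (unsatisfiable).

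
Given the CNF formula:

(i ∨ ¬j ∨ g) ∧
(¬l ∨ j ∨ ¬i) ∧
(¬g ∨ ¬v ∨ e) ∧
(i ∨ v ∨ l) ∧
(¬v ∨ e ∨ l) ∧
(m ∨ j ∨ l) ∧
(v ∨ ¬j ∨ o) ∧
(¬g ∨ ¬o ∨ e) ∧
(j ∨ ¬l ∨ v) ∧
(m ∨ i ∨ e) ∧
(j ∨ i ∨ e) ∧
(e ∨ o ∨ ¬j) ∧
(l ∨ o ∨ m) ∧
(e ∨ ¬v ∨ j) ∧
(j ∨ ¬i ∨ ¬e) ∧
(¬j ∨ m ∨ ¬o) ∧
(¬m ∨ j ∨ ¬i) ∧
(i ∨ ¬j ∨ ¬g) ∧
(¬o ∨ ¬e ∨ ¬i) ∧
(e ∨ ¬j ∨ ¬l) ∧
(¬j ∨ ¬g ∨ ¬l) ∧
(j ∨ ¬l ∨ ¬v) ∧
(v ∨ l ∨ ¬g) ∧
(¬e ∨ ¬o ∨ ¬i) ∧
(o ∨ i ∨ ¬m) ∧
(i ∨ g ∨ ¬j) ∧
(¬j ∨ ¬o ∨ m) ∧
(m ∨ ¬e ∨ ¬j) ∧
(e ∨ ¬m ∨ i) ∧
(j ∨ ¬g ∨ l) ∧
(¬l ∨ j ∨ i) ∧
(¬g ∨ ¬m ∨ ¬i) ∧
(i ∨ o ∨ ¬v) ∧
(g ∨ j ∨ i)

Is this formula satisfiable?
Yes

Yes, the formula is satisfiable.

One satisfying assignment is: m=True, g=False, o=True, l=False, i=True, v=False, e=False, j=True

Verification: With this assignment, all 34 clauses evaluate to true.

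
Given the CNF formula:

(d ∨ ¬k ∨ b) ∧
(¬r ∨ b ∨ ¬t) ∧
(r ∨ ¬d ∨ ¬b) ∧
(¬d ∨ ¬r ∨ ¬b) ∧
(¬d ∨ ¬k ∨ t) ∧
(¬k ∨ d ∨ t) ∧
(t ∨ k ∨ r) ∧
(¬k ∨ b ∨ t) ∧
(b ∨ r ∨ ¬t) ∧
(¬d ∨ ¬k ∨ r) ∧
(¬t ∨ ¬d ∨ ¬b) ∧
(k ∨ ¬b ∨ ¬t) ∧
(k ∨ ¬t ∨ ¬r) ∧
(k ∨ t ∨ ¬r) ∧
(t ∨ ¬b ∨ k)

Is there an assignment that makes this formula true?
Yes

Yes, the formula is satisfiable.

One satisfying assignment is: t=True, d=False, b=True, k=True, r=False

Verification: With this assignment, all 15 clauses evaluate to true.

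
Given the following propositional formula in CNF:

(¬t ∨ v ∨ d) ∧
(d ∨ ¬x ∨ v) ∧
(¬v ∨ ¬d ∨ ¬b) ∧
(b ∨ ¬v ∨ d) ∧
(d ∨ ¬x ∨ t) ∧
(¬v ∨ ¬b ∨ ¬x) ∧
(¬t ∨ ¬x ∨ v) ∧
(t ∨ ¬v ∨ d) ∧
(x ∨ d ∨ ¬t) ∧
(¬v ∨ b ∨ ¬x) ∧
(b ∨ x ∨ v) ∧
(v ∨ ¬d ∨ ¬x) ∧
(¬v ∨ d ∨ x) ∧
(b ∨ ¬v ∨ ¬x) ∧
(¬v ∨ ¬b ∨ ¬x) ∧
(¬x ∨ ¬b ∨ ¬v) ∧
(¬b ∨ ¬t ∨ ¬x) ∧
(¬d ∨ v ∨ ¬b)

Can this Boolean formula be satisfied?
Yes

Yes, the formula is satisfiable.

One satisfying assignment is: t=False, x=False, d=True, v=True, b=False

Verification: With this assignment, all 18 clauses evaluate to true.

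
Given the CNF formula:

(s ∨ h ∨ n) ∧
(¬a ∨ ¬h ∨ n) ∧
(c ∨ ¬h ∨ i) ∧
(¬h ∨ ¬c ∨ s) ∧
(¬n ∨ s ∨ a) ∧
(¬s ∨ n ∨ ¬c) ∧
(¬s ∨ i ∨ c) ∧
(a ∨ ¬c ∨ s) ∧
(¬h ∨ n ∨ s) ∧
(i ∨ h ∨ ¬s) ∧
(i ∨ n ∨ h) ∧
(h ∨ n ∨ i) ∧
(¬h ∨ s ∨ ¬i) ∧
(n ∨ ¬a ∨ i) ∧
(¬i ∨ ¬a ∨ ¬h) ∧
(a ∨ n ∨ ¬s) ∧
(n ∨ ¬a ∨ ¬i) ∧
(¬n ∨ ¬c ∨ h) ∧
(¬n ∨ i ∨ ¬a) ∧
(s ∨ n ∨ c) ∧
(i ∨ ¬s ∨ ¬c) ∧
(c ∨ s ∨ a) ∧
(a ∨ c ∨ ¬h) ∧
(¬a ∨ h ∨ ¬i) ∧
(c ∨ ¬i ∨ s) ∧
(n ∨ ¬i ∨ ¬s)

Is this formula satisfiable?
Yes

Yes, the formula is satisfiable.

One satisfying assignment is: c=False, s=True, a=False, i=True, h=False, n=True

Verification: With this assignment, all 26 clauses evaluate to true.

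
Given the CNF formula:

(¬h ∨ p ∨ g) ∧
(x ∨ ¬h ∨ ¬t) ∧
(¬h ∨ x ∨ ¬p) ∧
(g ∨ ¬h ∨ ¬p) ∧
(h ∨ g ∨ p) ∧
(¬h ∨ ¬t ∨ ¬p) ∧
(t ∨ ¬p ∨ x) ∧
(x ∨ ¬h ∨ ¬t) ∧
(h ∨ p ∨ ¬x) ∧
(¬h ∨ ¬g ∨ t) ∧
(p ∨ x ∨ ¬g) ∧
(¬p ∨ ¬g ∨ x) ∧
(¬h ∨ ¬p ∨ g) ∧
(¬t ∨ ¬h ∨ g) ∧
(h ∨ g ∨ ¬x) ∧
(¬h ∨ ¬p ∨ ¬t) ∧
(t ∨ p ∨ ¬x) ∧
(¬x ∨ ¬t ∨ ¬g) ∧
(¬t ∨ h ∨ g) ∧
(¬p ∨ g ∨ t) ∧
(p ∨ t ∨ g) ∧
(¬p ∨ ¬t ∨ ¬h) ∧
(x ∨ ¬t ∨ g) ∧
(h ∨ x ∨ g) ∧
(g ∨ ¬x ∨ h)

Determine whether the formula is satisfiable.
Yes

Yes, the formula is satisfiable.

One satisfying assignment is: x=True, t=False, g=True, p=True, h=False

Verification: With this assignment, all 25 clauses evaluate to true.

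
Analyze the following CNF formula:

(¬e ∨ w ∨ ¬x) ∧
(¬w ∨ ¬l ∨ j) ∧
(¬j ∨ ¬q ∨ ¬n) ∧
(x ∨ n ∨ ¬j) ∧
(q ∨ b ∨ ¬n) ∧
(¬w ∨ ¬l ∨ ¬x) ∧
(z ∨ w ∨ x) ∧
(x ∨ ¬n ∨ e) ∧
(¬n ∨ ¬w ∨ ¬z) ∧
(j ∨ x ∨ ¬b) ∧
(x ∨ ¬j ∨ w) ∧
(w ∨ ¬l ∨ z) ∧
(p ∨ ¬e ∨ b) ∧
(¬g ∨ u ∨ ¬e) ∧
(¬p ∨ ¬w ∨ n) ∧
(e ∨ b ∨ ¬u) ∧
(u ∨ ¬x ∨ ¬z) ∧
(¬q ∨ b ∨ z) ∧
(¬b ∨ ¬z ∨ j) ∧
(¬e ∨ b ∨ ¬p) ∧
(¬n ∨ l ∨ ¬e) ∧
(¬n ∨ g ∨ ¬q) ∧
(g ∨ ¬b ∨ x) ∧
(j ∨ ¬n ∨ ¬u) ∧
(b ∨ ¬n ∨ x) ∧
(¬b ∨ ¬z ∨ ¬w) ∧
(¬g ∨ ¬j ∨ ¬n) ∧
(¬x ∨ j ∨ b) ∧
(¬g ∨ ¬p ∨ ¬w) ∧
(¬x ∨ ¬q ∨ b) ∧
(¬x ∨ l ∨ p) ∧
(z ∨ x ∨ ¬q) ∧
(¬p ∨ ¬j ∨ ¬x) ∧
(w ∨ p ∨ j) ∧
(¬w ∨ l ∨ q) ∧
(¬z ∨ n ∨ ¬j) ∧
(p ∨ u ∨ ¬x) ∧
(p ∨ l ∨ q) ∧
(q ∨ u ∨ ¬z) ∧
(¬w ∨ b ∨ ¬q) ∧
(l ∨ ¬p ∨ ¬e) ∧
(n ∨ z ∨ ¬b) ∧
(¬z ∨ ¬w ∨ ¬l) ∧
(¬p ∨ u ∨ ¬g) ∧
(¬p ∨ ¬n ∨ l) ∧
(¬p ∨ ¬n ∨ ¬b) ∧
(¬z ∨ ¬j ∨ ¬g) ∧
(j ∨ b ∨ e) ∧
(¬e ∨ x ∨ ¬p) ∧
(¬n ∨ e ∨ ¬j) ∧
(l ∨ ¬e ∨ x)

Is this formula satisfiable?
No

No, the formula is not satisfiable.

No assignment of truth values to the variables can make all 51 clauses true simultaneously.

The formula is UNSAT (unsatisfiable).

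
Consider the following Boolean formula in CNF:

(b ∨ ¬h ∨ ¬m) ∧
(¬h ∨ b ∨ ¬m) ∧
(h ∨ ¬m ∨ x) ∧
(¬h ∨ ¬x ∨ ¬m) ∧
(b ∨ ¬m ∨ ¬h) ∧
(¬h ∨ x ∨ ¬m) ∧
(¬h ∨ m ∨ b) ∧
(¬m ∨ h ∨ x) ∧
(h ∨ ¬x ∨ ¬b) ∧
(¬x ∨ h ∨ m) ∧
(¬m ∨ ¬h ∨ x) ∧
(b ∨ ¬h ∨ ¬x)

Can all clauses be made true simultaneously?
Yes

Yes, the formula is satisfiable.

One satisfying assignment is: x=False, b=False, m=False, h=False

Verification: With this assignment, all 12 clauses evaluate to true.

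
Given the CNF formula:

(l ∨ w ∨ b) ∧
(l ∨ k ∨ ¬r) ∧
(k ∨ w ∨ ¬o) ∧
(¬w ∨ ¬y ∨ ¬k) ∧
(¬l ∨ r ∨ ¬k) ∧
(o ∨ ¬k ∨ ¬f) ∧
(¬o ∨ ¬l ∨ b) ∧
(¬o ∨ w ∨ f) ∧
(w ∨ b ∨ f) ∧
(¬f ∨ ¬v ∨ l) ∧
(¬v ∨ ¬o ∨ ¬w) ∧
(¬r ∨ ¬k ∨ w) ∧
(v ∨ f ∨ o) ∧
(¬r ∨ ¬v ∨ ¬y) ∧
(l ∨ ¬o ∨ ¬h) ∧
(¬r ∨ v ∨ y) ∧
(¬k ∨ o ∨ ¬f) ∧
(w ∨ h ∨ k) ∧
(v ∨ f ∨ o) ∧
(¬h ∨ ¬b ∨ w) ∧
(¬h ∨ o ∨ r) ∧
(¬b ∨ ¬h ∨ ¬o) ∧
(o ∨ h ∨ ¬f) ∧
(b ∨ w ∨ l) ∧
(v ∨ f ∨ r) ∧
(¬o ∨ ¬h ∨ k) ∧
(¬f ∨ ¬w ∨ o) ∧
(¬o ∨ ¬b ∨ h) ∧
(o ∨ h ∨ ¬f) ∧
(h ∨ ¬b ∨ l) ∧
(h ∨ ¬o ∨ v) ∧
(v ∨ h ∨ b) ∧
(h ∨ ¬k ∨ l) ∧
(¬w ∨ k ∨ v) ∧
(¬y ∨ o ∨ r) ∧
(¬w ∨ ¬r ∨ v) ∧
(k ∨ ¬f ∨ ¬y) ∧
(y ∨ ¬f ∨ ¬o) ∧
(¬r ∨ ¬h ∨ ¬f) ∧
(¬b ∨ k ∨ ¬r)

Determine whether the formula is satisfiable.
Yes

Yes, the formula is satisfiable.

One satisfying assignment is: o=False, h=False, r=False, l=False, k=False, b=False, y=False, v=True, w=True, f=False

Verification: With this assignment, all 40 clauses evaluate to true.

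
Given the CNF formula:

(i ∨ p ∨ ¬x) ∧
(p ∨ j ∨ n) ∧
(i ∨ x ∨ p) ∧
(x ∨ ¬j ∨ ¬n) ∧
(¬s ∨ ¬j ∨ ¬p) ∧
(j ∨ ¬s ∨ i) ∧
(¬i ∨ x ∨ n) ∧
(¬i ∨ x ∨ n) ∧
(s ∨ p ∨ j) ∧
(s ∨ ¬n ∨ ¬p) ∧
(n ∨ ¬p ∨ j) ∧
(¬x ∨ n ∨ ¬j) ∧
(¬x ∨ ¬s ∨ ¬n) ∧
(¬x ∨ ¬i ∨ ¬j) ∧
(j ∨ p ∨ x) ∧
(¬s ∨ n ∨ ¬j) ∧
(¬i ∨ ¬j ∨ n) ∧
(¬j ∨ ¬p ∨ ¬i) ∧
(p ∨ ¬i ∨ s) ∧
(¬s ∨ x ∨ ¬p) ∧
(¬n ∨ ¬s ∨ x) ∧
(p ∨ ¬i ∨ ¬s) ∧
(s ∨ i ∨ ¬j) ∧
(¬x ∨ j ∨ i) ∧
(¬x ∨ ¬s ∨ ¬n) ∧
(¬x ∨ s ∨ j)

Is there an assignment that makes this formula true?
No

No, the formula is not satisfiable.

No assignment of truth values to the variables can make all 26 clauses true simultaneously.

The formula is UNSAT (unsatisfiable).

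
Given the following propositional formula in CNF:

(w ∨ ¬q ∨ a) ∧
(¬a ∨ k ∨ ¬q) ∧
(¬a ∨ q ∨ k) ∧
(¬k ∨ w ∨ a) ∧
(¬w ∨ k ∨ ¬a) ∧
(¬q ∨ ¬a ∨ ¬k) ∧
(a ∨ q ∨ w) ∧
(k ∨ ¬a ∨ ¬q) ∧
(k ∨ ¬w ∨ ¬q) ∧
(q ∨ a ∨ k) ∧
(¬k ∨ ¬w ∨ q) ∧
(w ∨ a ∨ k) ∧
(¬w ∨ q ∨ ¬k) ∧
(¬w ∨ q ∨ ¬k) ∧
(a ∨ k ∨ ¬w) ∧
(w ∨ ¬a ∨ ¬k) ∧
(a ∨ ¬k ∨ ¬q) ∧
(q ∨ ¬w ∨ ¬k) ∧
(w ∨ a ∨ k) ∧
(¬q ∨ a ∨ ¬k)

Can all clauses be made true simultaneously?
No

No, the formula is not satisfiable.

No assignment of truth values to the variables can make all 20 clauses true simultaneously.

The formula is UNSAT (unsatisfiable).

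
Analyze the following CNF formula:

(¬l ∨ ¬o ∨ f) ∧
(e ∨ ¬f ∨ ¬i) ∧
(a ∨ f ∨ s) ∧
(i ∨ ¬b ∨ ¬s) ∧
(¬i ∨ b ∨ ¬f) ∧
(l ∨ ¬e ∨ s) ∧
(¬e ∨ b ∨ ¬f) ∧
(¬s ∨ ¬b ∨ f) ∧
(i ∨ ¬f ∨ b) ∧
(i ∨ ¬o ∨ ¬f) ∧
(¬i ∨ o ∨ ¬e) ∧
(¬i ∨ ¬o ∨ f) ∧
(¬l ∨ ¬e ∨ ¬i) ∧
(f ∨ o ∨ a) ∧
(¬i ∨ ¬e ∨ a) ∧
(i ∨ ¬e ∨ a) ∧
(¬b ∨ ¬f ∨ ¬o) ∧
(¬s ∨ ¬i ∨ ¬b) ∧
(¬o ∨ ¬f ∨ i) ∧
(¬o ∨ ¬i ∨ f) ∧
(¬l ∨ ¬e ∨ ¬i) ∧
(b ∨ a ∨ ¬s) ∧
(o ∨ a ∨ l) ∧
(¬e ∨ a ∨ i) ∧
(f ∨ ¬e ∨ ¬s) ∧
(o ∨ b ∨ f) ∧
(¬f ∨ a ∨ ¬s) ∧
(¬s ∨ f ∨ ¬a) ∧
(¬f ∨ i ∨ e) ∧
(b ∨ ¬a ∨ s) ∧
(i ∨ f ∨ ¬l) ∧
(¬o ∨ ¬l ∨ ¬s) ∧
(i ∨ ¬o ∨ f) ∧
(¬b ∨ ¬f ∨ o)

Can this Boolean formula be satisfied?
Yes

Yes, the formula is satisfiable.

One satisfying assignment is: f=False, l=False, s=False, e=False, o=False, i=True, b=True, a=True

Verification: With this assignment, all 34 clauses evaluate to true.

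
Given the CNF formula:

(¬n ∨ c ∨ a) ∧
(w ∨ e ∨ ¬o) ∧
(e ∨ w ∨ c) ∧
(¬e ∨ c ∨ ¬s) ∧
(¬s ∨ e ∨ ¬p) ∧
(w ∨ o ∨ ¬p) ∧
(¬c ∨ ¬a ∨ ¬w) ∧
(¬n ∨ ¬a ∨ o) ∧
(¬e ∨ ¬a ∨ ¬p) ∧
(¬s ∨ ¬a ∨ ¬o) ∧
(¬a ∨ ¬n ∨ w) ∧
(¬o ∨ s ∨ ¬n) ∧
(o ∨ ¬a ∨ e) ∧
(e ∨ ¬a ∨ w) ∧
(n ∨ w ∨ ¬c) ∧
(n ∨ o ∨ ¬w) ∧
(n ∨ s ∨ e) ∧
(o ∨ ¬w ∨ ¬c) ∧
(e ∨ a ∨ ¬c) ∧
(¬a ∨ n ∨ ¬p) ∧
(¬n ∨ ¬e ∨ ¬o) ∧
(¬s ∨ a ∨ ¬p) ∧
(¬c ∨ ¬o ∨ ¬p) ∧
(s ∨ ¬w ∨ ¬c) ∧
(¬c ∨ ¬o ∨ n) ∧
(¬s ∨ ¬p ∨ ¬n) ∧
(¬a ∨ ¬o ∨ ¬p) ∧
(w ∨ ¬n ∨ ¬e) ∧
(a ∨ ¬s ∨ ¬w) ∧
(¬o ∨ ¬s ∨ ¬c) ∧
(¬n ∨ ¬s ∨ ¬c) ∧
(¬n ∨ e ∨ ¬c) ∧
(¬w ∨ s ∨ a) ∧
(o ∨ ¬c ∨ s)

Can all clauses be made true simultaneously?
Yes

Yes, the formula is satisfiable.

One satisfying assignment is: a=True, n=False, e=True, s=False, w=False, p=False, o=False, c=False

Verification: With this assignment, all 34 clauses evaluate to true.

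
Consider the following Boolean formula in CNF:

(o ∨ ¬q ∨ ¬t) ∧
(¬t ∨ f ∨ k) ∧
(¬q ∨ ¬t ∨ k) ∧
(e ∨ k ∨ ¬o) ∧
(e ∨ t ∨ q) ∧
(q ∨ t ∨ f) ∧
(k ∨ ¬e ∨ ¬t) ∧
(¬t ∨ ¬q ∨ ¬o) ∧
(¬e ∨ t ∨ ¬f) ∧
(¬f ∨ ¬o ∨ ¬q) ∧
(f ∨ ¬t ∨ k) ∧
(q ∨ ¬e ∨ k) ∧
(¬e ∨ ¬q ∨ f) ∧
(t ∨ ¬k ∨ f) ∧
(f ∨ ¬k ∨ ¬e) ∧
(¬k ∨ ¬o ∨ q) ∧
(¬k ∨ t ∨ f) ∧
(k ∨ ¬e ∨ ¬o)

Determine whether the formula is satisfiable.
Yes

Yes, the formula is satisfiable.

One satisfying assignment is: q=True, o=False, f=False, t=False, e=False, k=False

Verification: With this assignment, all 18 clauses evaluate to true.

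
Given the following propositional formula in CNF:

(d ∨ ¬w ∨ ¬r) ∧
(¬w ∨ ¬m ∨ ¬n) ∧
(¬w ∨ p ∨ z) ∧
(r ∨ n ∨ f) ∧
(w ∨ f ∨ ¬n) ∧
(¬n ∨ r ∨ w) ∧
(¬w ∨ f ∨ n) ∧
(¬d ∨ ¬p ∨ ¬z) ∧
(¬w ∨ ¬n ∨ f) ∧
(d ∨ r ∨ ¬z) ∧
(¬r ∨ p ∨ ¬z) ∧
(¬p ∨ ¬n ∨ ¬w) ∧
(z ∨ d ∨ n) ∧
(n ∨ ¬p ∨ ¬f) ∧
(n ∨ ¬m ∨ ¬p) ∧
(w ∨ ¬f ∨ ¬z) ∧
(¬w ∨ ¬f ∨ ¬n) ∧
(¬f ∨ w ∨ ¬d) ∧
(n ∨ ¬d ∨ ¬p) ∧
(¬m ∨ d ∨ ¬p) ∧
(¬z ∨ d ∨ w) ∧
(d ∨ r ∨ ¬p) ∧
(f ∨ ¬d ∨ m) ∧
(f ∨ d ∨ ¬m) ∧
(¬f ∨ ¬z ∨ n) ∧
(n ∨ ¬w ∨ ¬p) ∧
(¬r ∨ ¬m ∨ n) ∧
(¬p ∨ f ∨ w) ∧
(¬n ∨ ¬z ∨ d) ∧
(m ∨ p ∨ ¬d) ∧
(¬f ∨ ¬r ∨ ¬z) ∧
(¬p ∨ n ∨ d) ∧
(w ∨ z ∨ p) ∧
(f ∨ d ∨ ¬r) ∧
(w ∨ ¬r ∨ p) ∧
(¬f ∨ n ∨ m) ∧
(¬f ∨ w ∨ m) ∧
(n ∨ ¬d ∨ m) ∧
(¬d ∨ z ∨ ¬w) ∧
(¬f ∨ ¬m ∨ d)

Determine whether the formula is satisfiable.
No

No, the formula is not satisfiable.

No assignment of truth values to the variables can make all 40 clauses true simultaneously.

The formula is UNSAT (unsatisfiable).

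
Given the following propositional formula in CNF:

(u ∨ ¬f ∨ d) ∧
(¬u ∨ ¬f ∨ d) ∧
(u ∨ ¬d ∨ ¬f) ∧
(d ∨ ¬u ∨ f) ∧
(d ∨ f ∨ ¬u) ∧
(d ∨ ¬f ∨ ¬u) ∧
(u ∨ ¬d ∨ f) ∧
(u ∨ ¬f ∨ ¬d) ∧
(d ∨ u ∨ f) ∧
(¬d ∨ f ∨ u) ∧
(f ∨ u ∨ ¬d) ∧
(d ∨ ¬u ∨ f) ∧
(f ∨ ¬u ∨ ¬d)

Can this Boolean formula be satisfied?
Yes

Yes, the formula is satisfiable.

One satisfying assignment is: f=True, u=True, d=True

Verification: With this assignment, all 13 clauses evaluate to true.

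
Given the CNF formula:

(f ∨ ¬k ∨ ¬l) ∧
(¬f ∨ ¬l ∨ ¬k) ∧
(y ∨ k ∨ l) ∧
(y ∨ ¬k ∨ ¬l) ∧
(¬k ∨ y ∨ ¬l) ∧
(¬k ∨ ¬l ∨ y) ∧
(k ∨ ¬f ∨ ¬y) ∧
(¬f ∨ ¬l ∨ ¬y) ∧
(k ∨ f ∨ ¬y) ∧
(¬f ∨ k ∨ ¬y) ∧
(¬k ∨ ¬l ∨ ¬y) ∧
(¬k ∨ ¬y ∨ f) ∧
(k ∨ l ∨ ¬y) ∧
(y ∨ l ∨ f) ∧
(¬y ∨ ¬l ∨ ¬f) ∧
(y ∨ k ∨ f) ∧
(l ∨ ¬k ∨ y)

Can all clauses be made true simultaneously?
Yes

Yes, the formula is satisfiable.

One satisfying assignment is: f=True, y=False, k=False, l=True

Verification: With this assignment, all 17 clauses evaluate to true.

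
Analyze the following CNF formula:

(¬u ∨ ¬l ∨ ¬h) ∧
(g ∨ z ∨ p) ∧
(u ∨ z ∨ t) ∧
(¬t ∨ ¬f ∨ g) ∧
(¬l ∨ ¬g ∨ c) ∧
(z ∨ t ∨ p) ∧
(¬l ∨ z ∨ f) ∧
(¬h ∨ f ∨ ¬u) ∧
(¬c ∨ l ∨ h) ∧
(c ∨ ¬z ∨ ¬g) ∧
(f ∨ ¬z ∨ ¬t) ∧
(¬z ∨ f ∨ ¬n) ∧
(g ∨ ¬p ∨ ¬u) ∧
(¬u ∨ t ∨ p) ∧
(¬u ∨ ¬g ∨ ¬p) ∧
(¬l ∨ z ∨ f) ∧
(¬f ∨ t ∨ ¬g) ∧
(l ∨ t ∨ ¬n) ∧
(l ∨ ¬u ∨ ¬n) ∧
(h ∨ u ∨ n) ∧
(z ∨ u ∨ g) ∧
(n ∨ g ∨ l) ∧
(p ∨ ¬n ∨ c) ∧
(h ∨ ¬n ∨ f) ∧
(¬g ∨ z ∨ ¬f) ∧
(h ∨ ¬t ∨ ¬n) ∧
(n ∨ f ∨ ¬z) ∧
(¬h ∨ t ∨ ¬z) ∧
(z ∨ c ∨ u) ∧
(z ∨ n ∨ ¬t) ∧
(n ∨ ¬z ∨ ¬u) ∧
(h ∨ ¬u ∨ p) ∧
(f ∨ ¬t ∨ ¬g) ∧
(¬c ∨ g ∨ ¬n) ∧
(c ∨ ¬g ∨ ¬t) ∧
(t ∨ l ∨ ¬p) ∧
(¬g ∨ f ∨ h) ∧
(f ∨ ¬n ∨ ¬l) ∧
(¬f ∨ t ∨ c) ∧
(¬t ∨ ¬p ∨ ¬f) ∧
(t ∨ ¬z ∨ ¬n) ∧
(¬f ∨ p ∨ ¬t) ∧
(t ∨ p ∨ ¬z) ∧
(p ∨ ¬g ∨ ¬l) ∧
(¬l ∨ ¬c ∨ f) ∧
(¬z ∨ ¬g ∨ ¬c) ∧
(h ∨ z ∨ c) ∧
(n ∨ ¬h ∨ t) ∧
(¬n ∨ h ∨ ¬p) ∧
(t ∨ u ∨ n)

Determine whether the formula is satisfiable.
No

No, the formula is not satisfiable.

No assignment of truth values to the variables can make all 50 clauses true simultaneously.

The formula is UNSAT (unsatisfiable).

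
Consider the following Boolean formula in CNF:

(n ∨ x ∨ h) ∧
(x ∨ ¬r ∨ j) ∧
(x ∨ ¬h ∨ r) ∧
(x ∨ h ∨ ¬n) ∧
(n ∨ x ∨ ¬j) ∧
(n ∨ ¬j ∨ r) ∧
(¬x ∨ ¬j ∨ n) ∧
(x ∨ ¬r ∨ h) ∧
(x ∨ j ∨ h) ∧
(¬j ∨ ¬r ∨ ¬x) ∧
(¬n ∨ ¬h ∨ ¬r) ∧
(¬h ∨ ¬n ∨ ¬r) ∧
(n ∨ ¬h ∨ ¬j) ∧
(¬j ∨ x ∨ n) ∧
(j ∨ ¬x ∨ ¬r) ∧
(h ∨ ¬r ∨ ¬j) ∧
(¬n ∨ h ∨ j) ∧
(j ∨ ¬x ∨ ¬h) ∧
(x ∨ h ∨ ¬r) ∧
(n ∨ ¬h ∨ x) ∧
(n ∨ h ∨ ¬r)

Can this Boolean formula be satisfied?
Yes

Yes, the formula is satisfiable.

One satisfying assignment is: r=False, j=False, x=True, n=False, h=False

Verification: With this assignment, all 21 clauses evaluate to true.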